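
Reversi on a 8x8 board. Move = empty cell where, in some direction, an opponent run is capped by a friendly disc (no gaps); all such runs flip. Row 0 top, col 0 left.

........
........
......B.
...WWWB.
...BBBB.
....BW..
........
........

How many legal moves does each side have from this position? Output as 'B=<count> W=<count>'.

-- B to move --
(2,2): flips 1 -> legal
(2,3): flips 2 -> legal
(2,4): flips 2 -> legal
(2,5): flips 2 -> legal
(3,2): flips 3 -> legal
(4,2): no bracket -> illegal
(5,6): flips 1 -> legal
(6,4): flips 1 -> legal
(6,5): flips 1 -> legal
(6,6): flips 1 -> legal
B mobility = 9
-- W to move --
(1,5): no bracket -> illegal
(1,6): no bracket -> illegal
(1,7): flips 1 -> legal
(2,5): no bracket -> illegal
(2,7): no bracket -> illegal
(3,2): no bracket -> illegal
(3,7): flips 2 -> legal
(4,2): no bracket -> illegal
(4,7): no bracket -> illegal
(5,2): flips 1 -> legal
(5,3): flips 3 -> legal
(5,6): flips 1 -> legal
(5,7): flips 1 -> legal
(6,3): no bracket -> illegal
(6,4): flips 2 -> legal
(6,5): no bracket -> illegal
W mobility = 7

Answer: B=9 W=7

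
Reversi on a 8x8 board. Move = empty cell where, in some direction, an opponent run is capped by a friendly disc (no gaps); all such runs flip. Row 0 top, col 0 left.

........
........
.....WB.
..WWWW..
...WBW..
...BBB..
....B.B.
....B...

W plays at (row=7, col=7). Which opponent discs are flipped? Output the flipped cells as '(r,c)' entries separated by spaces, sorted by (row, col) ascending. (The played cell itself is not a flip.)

Answer: (4,4) (5,5) (6,6)

Derivation:
Dir NW: opp run (6,6) (5,5) (4,4) capped by W -> flip
Dir N: first cell '.' (not opp) -> no flip
Dir NE: edge -> no flip
Dir W: first cell '.' (not opp) -> no flip
Dir E: edge -> no flip
Dir SW: edge -> no flip
Dir S: edge -> no flip
Dir SE: edge -> no flip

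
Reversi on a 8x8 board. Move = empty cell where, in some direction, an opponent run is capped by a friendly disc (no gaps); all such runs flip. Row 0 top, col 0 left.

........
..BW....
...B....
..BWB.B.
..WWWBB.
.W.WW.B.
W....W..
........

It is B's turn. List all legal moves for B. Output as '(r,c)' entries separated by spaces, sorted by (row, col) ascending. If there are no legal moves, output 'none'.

Answer: (0,3) (1,4) (4,1) (5,2) (6,3) (6,4) (7,4) (7,6)

Derivation:
(0,2): no bracket -> illegal
(0,3): flips 1 -> legal
(0,4): no bracket -> illegal
(1,4): flips 1 -> legal
(2,2): no bracket -> illegal
(2,4): no bracket -> illegal
(3,1): no bracket -> illegal
(3,5): no bracket -> illegal
(4,0): no bracket -> illegal
(4,1): flips 3 -> legal
(5,0): no bracket -> illegal
(5,2): flips 2 -> legal
(5,5): no bracket -> illegal
(6,1): no bracket -> illegal
(6,2): no bracket -> illegal
(6,3): flips 4 -> legal
(6,4): flips 2 -> legal
(6,6): no bracket -> illegal
(7,0): no bracket -> illegal
(7,1): no bracket -> illegal
(7,4): flips 1 -> legal
(7,5): no bracket -> illegal
(7,6): flips 3 -> legal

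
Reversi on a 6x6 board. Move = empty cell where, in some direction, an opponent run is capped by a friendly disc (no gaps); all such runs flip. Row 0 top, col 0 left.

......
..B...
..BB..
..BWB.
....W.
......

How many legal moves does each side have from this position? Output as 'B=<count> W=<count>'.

Answer: B=3 W=5

Derivation:
-- B to move --
(2,4): no bracket -> illegal
(3,5): no bracket -> illegal
(4,2): no bracket -> illegal
(4,3): flips 1 -> legal
(4,5): no bracket -> illegal
(5,3): no bracket -> illegal
(5,4): flips 1 -> legal
(5,5): flips 2 -> legal
B mobility = 3
-- W to move --
(0,1): no bracket -> illegal
(0,2): no bracket -> illegal
(0,3): no bracket -> illegal
(1,1): flips 1 -> legal
(1,3): flips 1 -> legal
(1,4): no bracket -> illegal
(2,1): no bracket -> illegal
(2,4): flips 1 -> legal
(2,5): no bracket -> illegal
(3,1): flips 1 -> legal
(3,5): flips 1 -> legal
(4,1): no bracket -> illegal
(4,2): no bracket -> illegal
(4,3): no bracket -> illegal
(4,5): no bracket -> illegal
W mobility = 5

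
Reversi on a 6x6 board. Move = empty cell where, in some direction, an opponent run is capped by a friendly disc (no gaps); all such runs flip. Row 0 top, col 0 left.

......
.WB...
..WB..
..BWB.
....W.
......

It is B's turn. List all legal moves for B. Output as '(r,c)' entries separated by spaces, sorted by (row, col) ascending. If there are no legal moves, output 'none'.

Answer: (1,0) (2,1) (4,3) (5,4)

Derivation:
(0,0): no bracket -> illegal
(0,1): no bracket -> illegal
(0,2): no bracket -> illegal
(1,0): flips 1 -> legal
(1,3): no bracket -> illegal
(2,0): no bracket -> illegal
(2,1): flips 1 -> legal
(2,4): no bracket -> illegal
(3,1): no bracket -> illegal
(3,5): no bracket -> illegal
(4,2): no bracket -> illegal
(4,3): flips 1 -> legal
(4,5): no bracket -> illegal
(5,3): no bracket -> illegal
(5,4): flips 1 -> legal
(5,5): no bracket -> illegal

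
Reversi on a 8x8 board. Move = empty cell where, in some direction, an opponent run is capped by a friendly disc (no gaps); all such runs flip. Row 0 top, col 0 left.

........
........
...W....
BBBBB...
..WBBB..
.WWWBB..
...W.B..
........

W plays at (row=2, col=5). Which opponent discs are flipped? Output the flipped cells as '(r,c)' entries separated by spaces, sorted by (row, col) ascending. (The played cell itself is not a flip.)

Answer: (3,4) (4,3)

Derivation:
Dir NW: first cell '.' (not opp) -> no flip
Dir N: first cell '.' (not opp) -> no flip
Dir NE: first cell '.' (not opp) -> no flip
Dir W: first cell '.' (not opp) -> no flip
Dir E: first cell '.' (not opp) -> no flip
Dir SW: opp run (3,4) (4,3) capped by W -> flip
Dir S: first cell '.' (not opp) -> no flip
Dir SE: first cell '.' (not opp) -> no flip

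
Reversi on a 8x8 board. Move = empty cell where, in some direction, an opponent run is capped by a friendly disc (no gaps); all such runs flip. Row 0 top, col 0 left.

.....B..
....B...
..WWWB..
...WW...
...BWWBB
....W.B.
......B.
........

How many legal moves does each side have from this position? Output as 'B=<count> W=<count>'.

-- B to move --
(1,1): no bracket -> illegal
(1,2): flips 3 -> legal
(1,3): flips 2 -> legal
(1,5): no bracket -> illegal
(2,1): flips 3 -> legal
(3,1): no bracket -> illegal
(3,2): flips 1 -> legal
(3,5): no bracket -> illegal
(3,6): no bracket -> illegal
(4,2): no bracket -> illegal
(5,3): no bracket -> illegal
(5,5): no bracket -> illegal
(6,3): no bracket -> illegal
(6,4): flips 4 -> legal
(6,5): flips 1 -> legal
B mobility = 6
-- W to move --
(0,3): no bracket -> illegal
(0,4): flips 1 -> legal
(0,6): no bracket -> illegal
(1,3): no bracket -> illegal
(1,5): no bracket -> illegal
(1,6): flips 1 -> legal
(2,6): flips 1 -> legal
(3,2): flips 1 -> legal
(3,5): no bracket -> illegal
(3,6): no bracket -> illegal
(3,7): no bracket -> illegal
(4,2): flips 1 -> legal
(5,2): flips 1 -> legal
(5,3): flips 1 -> legal
(5,5): no bracket -> illegal
(5,7): no bracket -> illegal
(6,5): no bracket -> illegal
(6,7): flips 1 -> legal
(7,5): no bracket -> illegal
(7,6): no bracket -> illegal
(7,7): no bracket -> illegal
W mobility = 8

Answer: B=6 W=8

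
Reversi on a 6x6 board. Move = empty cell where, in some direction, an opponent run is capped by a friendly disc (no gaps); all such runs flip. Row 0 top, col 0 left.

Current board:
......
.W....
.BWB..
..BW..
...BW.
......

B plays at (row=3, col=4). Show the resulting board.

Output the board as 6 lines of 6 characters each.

Answer: ......
.W....
.BWB..
..BBB.
...BW.
......

Derivation:
Place B at (3,4); scan 8 dirs for brackets.
Dir NW: first cell 'B' (not opp) -> no flip
Dir N: first cell '.' (not opp) -> no flip
Dir NE: first cell '.' (not opp) -> no flip
Dir W: opp run (3,3) capped by B -> flip
Dir E: first cell '.' (not opp) -> no flip
Dir SW: first cell 'B' (not opp) -> no flip
Dir S: opp run (4,4), next='.' -> no flip
Dir SE: first cell '.' (not opp) -> no flip
All flips: (3,3)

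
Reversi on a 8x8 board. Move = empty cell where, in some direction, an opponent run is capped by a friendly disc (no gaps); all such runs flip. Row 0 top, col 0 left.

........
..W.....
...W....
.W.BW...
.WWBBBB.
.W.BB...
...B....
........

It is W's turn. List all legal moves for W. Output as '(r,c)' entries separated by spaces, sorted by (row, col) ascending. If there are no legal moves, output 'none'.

Answer: (2,4) (3,2) (4,7) (5,2) (5,6) (6,4) (7,3)

Derivation:
(2,2): no bracket -> illegal
(2,4): flips 1 -> legal
(3,2): flips 1 -> legal
(3,5): no bracket -> illegal
(3,6): no bracket -> illegal
(3,7): no bracket -> illegal
(4,7): flips 4 -> legal
(5,2): flips 1 -> legal
(5,5): no bracket -> illegal
(5,6): flips 1 -> legal
(5,7): no bracket -> illegal
(6,2): no bracket -> illegal
(6,4): flips 3 -> legal
(6,5): no bracket -> illegal
(7,2): no bracket -> illegal
(7,3): flips 4 -> legal
(7,4): no bracket -> illegal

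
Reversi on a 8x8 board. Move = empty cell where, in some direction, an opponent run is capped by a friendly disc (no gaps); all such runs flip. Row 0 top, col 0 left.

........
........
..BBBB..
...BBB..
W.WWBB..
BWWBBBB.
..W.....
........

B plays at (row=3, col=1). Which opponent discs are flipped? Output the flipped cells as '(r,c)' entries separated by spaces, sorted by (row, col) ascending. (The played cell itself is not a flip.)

Answer: (4,2)

Derivation:
Dir NW: first cell '.' (not opp) -> no flip
Dir N: first cell '.' (not opp) -> no flip
Dir NE: first cell 'B' (not opp) -> no flip
Dir W: first cell '.' (not opp) -> no flip
Dir E: first cell '.' (not opp) -> no flip
Dir SW: opp run (4,0), next=edge -> no flip
Dir S: first cell '.' (not opp) -> no flip
Dir SE: opp run (4,2) capped by B -> flip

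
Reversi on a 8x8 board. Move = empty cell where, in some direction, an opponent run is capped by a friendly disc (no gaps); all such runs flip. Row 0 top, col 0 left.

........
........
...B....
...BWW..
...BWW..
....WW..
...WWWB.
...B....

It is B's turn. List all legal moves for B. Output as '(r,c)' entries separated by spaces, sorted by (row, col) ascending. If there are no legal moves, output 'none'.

(2,4): no bracket -> illegal
(2,5): flips 1 -> legal
(2,6): no bracket -> illegal
(3,6): flips 2 -> legal
(4,6): flips 4 -> legal
(5,2): no bracket -> illegal
(5,3): flips 1 -> legal
(5,6): flips 2 -> legal
(6,2): flips 3 -> legal
(7,2): no bracket -> illegal
(7,4): no bracket -> illegal
(7,5): no bracket -> illegal
(7,6): flips 2 -> legal

Answer: (2,5) (3,6) (4,6) (5,3) (5,6) (6,2) (7,6)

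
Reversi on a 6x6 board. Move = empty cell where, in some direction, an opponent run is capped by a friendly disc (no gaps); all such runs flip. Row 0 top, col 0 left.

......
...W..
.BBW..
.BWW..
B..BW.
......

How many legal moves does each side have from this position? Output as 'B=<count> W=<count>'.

-- B to move --
(0,2): no bracket -> illegal
(0,3): flips 3 -> legal
(0,4): flips 1 -> legal
(1,2): no bracket -> illegal
(1,4): no bracket -> illegal
(2,4): flips 1 -> legal
(3,4): flips 2 -> legal
(3,5): no bracket -> illegal
(4,1): no bracket -> illegal
(4,2): flips 1 -> legal
(4,5): flips 1 -> legal
(5,3): no bracket -> illegal
(5,4): no bracket -> illegal
(5,5): flips 2 -> legal
B mobility = 7
-- W to move --
(1,0): flips 1 -> legal
(1,1): flips 1 -> legal
(1,2): flips 1 -> legal
(2,0): flips 2 -> legal
(3,0): flips 1 -> legal
(3,4): no bracket -> illegal
(4,1): no bracket -> illegal
(4,2): flips 1 -> legal
(5,0): no bracket -> illegal
(5,1): no bracket -> illegal
(5,2): no bracket -> illegal
(5,3): flips 1 -> legal
(5,4): flips 1 -> legal
W mobility = 8

Answer: B=7 W=8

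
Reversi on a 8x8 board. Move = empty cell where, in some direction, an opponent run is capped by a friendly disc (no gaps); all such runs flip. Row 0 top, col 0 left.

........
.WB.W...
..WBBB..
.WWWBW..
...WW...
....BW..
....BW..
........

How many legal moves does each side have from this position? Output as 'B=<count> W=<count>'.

-- B to move --
(0,0): no bracket -> illegal
(0,1): no bracket -> illegal
(0,2): no bracket -> illegal
(0,3): flips 1 -> legal
(0,4): flips 1 -> legal
(0,5): flips 1 -> legal
(1,0): flips 1 -> legal
(1,3): no bracket -> illegal
(1,5): no bracket -> illegal
(2,0): no bracket -> illegal
(2,1): flips 3 -> legal
(2,6): no bracket -> illegal
(3,0): flips 3 -> legal
(3,6): flips 1 -> legal
(4,0): no bracket -> illegal
(4,1): flips 1 -> legal
(4,2): flips 3 -> legal
(4,5): flips 1 -> legal
(4,6): flips 2 -> legal
(5,2): flips 1 -> legal
(5,3): flips 2 -> legal
(5,6): flips 1 -> legal
(6,6): flips 1 -> legal
(7,4): no bracket -> illegal
(7,5): no bracket -> illegal
(7,6): flips 1 -> legal
B mobility = 16
-- W to move --
(0,1): no bracket -> illegal
(0,2): flips 1 -> legal
(0,3): no bracket -> illegal
(1,3): flips 3 -> legal
(1,5): flips 2 -> legal
(1,6): flips 2 -> legal
(2,1): no bracket -> illegal
(2,6): flips 3 -> legal
(3,6): flips 1 -> legal
(4,5): no bracket -> illegal
(5,3): flips 1 -> legal
(6,3): flips 1 -> legal
(7,3): flips 1 -> legal
(7,4): flips 2 -> legal
(7,5): no bracket -> illegal
W mobility = 10

Answer: B=16 W=10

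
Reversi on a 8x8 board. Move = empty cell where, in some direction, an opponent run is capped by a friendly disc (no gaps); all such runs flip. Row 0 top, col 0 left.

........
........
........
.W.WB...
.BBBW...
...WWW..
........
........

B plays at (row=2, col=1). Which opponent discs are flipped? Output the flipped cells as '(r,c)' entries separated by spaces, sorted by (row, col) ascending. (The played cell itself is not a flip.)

Dir NW: first cell '.' (not opp) -> no flip
Dir N: first cell '.' (not opp) -> no flip
Dir NE: first cell '.' (not opp) -> no flip
Dir W: first cell '.' (not opp) -> no flip
Dir E: first cell '.' (not opp) -> no flip
Dir SW: first cell '.' (not opp) -> no flip
Dir S: opp run (3,1) capped by B -> flip
Dir SE: first cell '.' (not opp) -> no flip

Answer: (3,1)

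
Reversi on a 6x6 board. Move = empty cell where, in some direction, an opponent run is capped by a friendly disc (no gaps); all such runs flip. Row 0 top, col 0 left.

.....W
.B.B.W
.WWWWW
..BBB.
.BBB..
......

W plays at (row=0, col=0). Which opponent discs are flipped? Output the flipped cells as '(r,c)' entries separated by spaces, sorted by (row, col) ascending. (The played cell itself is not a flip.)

Answer: (1,1)

Derivation:
Dir NW: edge -> no flip
Dir N: edge -> no flip
Dir NE: edge -> no flip
Dir W: edge -> no flip
Dir E: first cell '.' (not opp) -> no flip
Dir SW: edge -> no flip
Dir S: first cell '.' (not opp) -> no flip
Dir SE: opp run (1,1) capped by W -> flip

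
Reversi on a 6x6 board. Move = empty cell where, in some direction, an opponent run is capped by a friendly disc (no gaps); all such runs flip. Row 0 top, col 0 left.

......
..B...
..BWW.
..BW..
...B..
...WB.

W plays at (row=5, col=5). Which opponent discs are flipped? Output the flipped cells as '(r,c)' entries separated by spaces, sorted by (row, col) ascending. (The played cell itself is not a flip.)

Answer: (5,4)

Derivation:
Dir NW: first cell '.' (not opp) -> no flip
Dir N: first cell '.' (not opp) -> no flip
Dir NE: edge -> no flip
Dir W: opp run (5,4) capped by W -> flip
Dir E: edge -> no flip
Dir SW: edge -> no flip
Dir S: edge -> no flip
Dir SE: edge -> no flip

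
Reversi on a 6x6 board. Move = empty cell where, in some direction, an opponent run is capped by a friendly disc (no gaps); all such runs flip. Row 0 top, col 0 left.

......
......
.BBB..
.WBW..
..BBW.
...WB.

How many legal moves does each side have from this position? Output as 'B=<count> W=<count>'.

Answer: B=9 W=5

Derivation:
-- B to move --
(2,0): flips 1 -> legal
(2,4): flips 1 -> legal
(3,0): flips 1 -> legal
(3,4): flips 2 -> legal
(3,5): no bracket -> illegal
(4,0): flips 1 -> legal
(4,1): flips 1 -> legal
(4,5): flips 1 -> legal
(5,2): flips 1 -> legal
(5,5): flips 2 -> legal
B mobility = 9
-- W to move --
(1,0): no bracket -> illegal
(1,1): flips 2 -> legal
(1,2): no bracket -> illegal
(1,3): flips 2 -> legal
(1,4): no bracket -> illegal
(2,0): no bracket -> illegal
(2,4): no bracket -> illegal
(3,0): no bracket -> illegal
(3,4): no bracket -> illegal
(4,1): flips 2 -> legal
(4,5): no bracket -> illegal
(5,1): flips 1 -> legal
(5,2): no bracket -> illegal
(5,5): flips 1 -> legal
W mobility = 5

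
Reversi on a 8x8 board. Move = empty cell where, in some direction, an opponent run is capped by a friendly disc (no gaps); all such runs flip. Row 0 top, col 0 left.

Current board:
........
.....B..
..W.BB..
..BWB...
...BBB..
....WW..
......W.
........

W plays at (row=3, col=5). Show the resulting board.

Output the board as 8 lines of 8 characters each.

Place W at (3,5); scan 8 dirs for brackets.
Dir NW: opp run (2,4), next='.' -> no flip
Dir N: opp run (2,5) (1,5), next='.' -> no flip
Dir NE: first cell '.' (not opp) -> no flip
Dir W: opp run (3,4) capped by W -> flip
Dir E: first cell '.' (not opp) -> no flip
Dir SW: opp run (4,4), next='.' -> no flip
Dir S: opp run (4,5) capped by W -> flip
Dir SE: first cell '.' (not opp) -> no flip
All flips: (3,4) (4,5)

Answer: ........
.....B..
..W.BB..
..BWWW..
...BBW..
....WW..
......W.
........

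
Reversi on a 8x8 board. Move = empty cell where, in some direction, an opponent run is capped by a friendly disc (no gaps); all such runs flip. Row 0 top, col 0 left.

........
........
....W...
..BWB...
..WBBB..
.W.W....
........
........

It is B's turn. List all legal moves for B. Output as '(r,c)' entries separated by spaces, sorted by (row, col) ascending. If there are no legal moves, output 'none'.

Answer: (1,4) (2,2) (2,3) (4,1) (5,2) (6,2) (6,3)

Derivation:
(1,3): no bracket -> illegal
(1,4): flips 1 -> legal
(1,5): no bracket -> illegal
(2,2): flips 1 -> legal
(2,3): flips 1 -> legal
(2,5): no bracket -> illegal
(3,1): no bracket -> illegal
(3,5): no bracket -> illegal
(4,0): no bracket -> illegal
(4,1): flips 1 -> legal
(5,0): no bracket -> illegal
(5,2): flips 1 -> legal
(5,4): no bracket -> illegal
(6,0): no bracket -> illegal
(6,1): no bracket -> illegal
(6,2): flips 1 -> legal
(6,3): flips 1 -> legal
(6,4): no bracket -> illegal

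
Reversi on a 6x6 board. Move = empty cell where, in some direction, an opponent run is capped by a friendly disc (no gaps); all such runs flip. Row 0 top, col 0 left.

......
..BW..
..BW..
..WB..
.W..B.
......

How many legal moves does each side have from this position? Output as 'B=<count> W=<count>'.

-- B to move --
(0,2): no bracket -> illegal
(0,3): flips 2 -> legal
(0,4): flips 1 -> legal
(1,4): flips 1 -> legal
(2,1): no bracket -> illegal
(2,4): flips 1 -> legal
(3,0): no bracket -> illegal
(3,1): flips 1 -> legal
(3,4): flips 1 -> legal
(4,0): no bracket -> illegal
(4,2): flips 1 -> legal
(4,3): no bracket -> illegal
(5,0): no bracket -> illegal
(5,1): no bracket -> illegal
(5,2): no bracket -> illegal
B mobility = 7
-- W to move --
(0,1): flips 1 -> legal
(0,2): flips 2 -> legal
(0,3): no bracket -> illegal
(1,1): flips 1 -> legal
(2,1): flips 1 -> legal
(2,4): no bracket -> illegal
(3,1): flips 1 -> legal
(3,4): flips 1 -> legal
(3,5): no bracket -> illegal
(4,2): no bracket -> illegal
(4,3): flips 1 -> legal
(4,5): no bracket -> illegal
(5,3): no bracket -> illegal
(5,4): no bracket -> illegal
(5,5): no bracket -> illegal
W mobility = 7

Answer: B=7 W=7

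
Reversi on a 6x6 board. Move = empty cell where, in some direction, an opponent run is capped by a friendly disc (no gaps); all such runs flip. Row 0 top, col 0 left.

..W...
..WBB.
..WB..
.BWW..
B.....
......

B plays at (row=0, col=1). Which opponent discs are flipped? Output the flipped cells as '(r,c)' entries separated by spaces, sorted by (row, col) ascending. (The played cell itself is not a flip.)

Answer: (1,2)

Derivation:
Dir NW: edge -> no flip
Dir N: edge -> no flip
Dir NE: edge -> no flip
Dir W: first cell '.' (not opp) -> no flip
Dir E: opp run (0,2), next='.' -> no flip
Dir SW: first cell '.' (not opp) -> no flip
Dir S: first cell '.' (not opp) -> no flip
Dir SE: opp run (1,2) capped by B -> flip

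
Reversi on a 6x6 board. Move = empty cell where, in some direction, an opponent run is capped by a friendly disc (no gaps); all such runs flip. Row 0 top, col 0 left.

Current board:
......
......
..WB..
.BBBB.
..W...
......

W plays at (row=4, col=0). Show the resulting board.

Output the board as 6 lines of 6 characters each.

Answer: ......
......
..WB..
.WBBB.
W.W...
......

Derivation:
Place W at (4,0); scan 8 dirs for brackets.
Dir NW: edge -> no flip
Dir N: first cell '.' (not opp) -> no flip
Dir NE: opp run (3,1) capped by W -> flip
Dir W: edge -> no flip
Dir E: first cell '.' (not opp) -> no flip
Dir SW: edge -> no flip
Dir S: first cell '.' (not opp) -> no flip
Dir SE: first cell '.' (not opp) -> no flip
All flips: (3,1)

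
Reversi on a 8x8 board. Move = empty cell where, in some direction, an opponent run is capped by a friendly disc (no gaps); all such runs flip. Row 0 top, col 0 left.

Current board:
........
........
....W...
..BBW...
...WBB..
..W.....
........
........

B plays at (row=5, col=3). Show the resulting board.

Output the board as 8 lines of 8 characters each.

Answer: ........
........
....W...
..BBW...
...BBB..
..WB....
........
........

Derivation:
Place B at (5,3); scan 8 dirs for brackets.
Dir NW: first cell '.' (not opp) -> no flip
Dir N: opp run (4,3) capped by B -> flip
Dir NE: first cell 'B' (not opp) -> no flip
Dir W: opp run (5,2), next='.' -> no flip
Dir E: first cell '.' (not opp) -> no flip
Dir SW: first cell '.' (not opp) -> no flip
Dir S: first cell '.' (not opp) -> no flip
Dir SE: first cell '.' (not opp) -> no flip
All flips: (4,3)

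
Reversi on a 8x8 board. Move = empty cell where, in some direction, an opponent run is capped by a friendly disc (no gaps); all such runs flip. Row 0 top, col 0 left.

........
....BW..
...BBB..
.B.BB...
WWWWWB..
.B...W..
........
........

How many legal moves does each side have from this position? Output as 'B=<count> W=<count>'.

-- B to move --
(0,4): no bracket -> illegal
(0,5): flips 1 -> legal
(0,6): flips 1 -> legal
(1,6): flips 1 -> legal
(2,6): no bracket -> illegal
(3,0): no bracket -> illegal
(3,2): no bracket -> illegal
(3,5): no bracket -> illegal
(4,6): no bracket -> illegal
(5,0): no bracket -> illegal
(5,2): flips 1 -> legal
(5,3): flips 2 -> legal
(5,4): flips 1 -> legal
(5,6): no bracket -> illegal
(6,4): no bracket -> illegal
(6,5): flips 1 -> legal
(6,6): flips 2 -> legal
B mobility = 8
-- W to move --
(0,3): no bracket -> illegal
(0,4): flips 3 -> legal
(0,5): no bracket -> illegal
(1,2): no bracket -> illegal
(1,3): flips 3 -> legal
(1,6): flips 2 -> legal
(2,0): flips 1 -> legal
(2,1): flips 1 -> legal
(2,2): flips 2 -> legal
(2,6): no bracket -> illegal
(3,0): no bracket -> illegal
(3,2): no bracket -> illegal
(3,5): flips 2 -> legal
(3,6): no bracket -> illegal
(4,6): flips 1 -> legal
(5,0): no bracket -> illegal
(5,2): no bracket -> illegal
(5,4): no bracket -> illegal
(5,6): no bracket -> illegal
(6,0): flips 1 -> legal
(6,1): flips 1 -> legal
(6,2): flips 1 -> legal
W mobility = 11

Answer: B=8 W=11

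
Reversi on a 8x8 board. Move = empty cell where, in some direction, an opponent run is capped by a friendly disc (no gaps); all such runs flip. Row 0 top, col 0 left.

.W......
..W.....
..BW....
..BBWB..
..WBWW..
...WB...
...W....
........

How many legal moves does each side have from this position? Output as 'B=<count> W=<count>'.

Answer: B=14 W=11

Derivation:
-- B to move --
(0,0): no bracket -> illegal
(0,2): flips 1 -> legal
(0,3): no bracket -> illegal
(1,0): no bracket -> illegal
(1,1): no bracket -> illegal
(1,3): flips 1 -> legal
(1,4): flips 1 -> legal
(2,1): no bracket -> illegal
(2,4): flips 3 -> legal
(2,5): flips 1 -> legal
(3,1): no bracket -> illegal
(3,6): flips 1 -> legal
(4,1): flips 1 -> legal
(4,6): flips 2 -> legal
(5,1): flips 1 -> legal
(5,2): flips 2 -> legal
(5,5): flips 2 -> legal
(5,6): no bracket -> illegal
(6,2): flips 2 -> legal
(6,4): no bracket -> illegal
(7,2): flips 1 -> legal
(7,3): flips 2 -> legal
(7,4): no bracket -> illegal
B mobility = 14
-- W to move --
(1,1): flips 2 -> legal
(1,3): no bracket -> illegal
(2,1): flips 1 -> legal
(2,4): flips 1 -> legal
(2,5): flips 1 -> legal
(2,6): flips 1 -> legal
(3,1): flips 2 -> legal
(3,6): flips 1 -> legal
(4,1): flips 1 -> legal
(4,6): no bracket -> illegal
(5,2): flips 1 -> legal
(5,5): flips 1 -> legal
(6,4): flips 1 -> legal
(6,5): no bracket -> illegal
W mobility = 11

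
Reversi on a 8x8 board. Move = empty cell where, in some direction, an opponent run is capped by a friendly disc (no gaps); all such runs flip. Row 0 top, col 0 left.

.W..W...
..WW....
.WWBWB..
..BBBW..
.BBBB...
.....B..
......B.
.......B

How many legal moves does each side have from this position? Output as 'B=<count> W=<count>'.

Answer: B=10 W=8

Derivation:
-- B to move --
(0,0): no bracket -> illegal
(0,2): flips 2 -> legal
(0,3): flips 1 -> legal
(0,5): no bracket -> illegal
(1,0): flips 1 -> legal
(1,1): flips 1 -> legal
(1,4): flips 1 -> legal
(1,5): flips 1 -> legal
(2,0): flips 2 -> legal
(2,6): flips 1 -> legal
(3,0): no bracket -> illegal
(3,1): no bracket -> illegal
(3,6): flips 1 -> legal
(4,5): flips 1 -> legal
(4,6): no bracket -> illegal
B mobility = 10
-- W to move --
(1,4): no bracket -> illegal
(1,5): flips 1 -> legal
(1,6): no bracket -> illegal
(2,6): flips 1 -> legal
(3,0): no bracket -> illegal
(3,1): flips 3 -> legal
(3,6): no bracket -> illegal
(4,0): no bracket -> illegal
(4,5): flips 2 -> legal
(4,6): no bracket -> illegal
(5,0): no bracket -> illegal
(5,1): flips 2 -> legal
(5,2): flips 2 -> legal
(5,3): flips 4 -> legal
(5,4): flips 4 -> legal
(5,6): no bracket -> illegal
(5,7): no bracket -> illegal
(6,4): no bracket -> illegal
(6,5): no bracket -> illegal
(6,7): no bracket -> illegal
(7,5): no bracket -> illegal
(7,6): no bracket -> illegal
W mobility = 8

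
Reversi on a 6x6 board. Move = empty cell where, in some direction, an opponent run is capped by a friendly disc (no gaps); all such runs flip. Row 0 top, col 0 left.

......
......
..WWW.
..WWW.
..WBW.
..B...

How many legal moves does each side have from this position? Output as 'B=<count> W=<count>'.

-- B to move --
(1,1): no bracket -> illegal
(1,2): flips 3 -> legal
(1,3): flips 2 -> legal
(1,4): no bracket -> illegal
(1,5): no bracket -> illegal
(2,1): flips 1 -> legal
(2,5): flips 1 -> legal
(3,1): no bracket -> illegal
(3,5): no bracket -> illegal
(4,1): flips 1 -> legal
(4,5): flips 1 -> legal
(5,1): no bracket -> illegal
(5,3): no bracket -> illegal
(5,4): no bracket -> illegal
(5,5): no bracket -> illegal
B mobility = 6
-- W to move --
(4,1): no bracket -> illegal
(5,1): no bracket -> illegal
(5,3): flips 1 -> legal
(5,4): flips 1 -> legal
W mobility = 2

Answer: B=6 W=2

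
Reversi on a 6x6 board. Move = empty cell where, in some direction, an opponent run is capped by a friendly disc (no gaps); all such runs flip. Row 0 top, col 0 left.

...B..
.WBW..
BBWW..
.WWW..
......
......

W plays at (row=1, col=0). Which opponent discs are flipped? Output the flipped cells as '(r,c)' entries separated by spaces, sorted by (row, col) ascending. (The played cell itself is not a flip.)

Answer: (2,1)

Derivation:
Dir NW: edge -> no flip
Dir N: first cell '.' (not opp) -> no flip
Dir NE: first cell '.' (not opp) -> no flip
Dir W: edge -> no flip
Dir E: first cell 'W' (not opp) -> no flip
Dir SW: edge -> no flip
Dir S: opp run (2,0), next='.' -> no flip
Dir SE: opp run (2,1) capped by W -> flip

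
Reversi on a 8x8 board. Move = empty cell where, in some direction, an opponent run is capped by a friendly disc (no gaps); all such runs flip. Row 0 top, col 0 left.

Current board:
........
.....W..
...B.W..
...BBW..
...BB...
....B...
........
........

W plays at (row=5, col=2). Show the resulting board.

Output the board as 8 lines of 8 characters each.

Answer: ........
.....W..
...B.W..
...BWW..
...WB...
..W.B...
........
........

Derivation:
Place W at (5,2); scan 8 dirs for brackets.
Dir NW: first cell '.' (not opp) -> no flip
Dir N: first cell '.' (not opp) -> no flip
Dir NE: opp run (4,3) (3,4) capped by W -> flip
Dir W: first cell '.' (not opp) -> no flip
Dir E: first cell '.' (not opp) -> no flip
Dir SW: first cell '.' (not opp) -> no flip
Dir S: first cell '.' (not opp) -> no flip
Dir SE: first cell '.' (not opp) -> no flip
All flips: (3,4) (4,3)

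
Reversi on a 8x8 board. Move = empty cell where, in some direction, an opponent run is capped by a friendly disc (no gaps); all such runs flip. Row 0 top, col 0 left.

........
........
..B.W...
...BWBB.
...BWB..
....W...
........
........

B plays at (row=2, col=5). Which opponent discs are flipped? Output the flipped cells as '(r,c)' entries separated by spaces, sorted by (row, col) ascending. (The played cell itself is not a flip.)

Dir NW: first cell '.' (not opp) -> no flip
Dir N: first cell '.' (not opp) -> no flip
Dir NE: first cell '.' (not opp) -> no flip
Dir W: opp run (2,4), next='.' -> no flip
Dir E: first cell '.' (not opp) -> no flip
Dir SW: opp run (3,4) capped by B -> flip
Dir S: first cell 'B' (not opp) -> no flip
Dir SE: first cell 'B' (not opp) -> no flip

Answer: (3,4)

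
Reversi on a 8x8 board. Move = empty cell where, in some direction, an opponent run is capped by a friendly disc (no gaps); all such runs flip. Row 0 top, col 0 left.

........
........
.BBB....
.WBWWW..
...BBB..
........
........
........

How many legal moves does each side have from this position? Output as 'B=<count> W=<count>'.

-- B to move --
(2,0): no bracket -> illegal
(2,4): flips 1 -> legal
(2,5): flips 2 -> legal
(2,6): flips 1 -> legal
(3,0): flips 1 -> legal
(3,6): flips 3 -> legal
(4,0): flips 1 -> legal
(4,1): flips 1 -> legal
(4,2): no bracket -> illegal
(4,6): no bracket -> illegal
B mobility = 7
-- W to move --
(1,0): no bracket -> illegal
(1,1): flips 2 -> legal
(1,2): flips 1 -> legal
(1,3): flips 2 -> legal
(1,4): no bracket -> illegal
(2,0): no bracket -> illegal
(2,4): no bracket -> illegal
(3,0): no bracket -> illegal
(3,6): no bracket -> illegal
(4,1): no bracket -> illegal
(4,2): no bracket -> illegal
(4,6): no bracket -> illegal
(5,2): flips 1 -> legal
(5,3): flips 2 -> legal
(5,4): flips 1 -> legal
(5,5): flips 2 -> legal
(5,6): flips 1 -> legal
W mobility = 8

Answer: B=7 W=8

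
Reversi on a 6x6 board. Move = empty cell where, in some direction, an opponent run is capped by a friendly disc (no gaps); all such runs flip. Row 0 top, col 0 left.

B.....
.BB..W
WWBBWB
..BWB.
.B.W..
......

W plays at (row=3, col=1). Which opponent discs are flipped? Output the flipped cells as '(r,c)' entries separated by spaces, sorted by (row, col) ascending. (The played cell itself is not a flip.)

Answer: (3,2)

Derivation:
Dir NW: first cell 'W' (not opp) -> no flip
Dir N: first cell 'W' (not opp) -> no flip
Dir NE: opp run (2,2), next='.' -> no flip
Dir W: first cell '.' (not opp) -> no flip
Dir E: opp run (3,2) capped by W -> flip
Dir SW: first cell '.' (not opp) -> no flip
Dir S: opp run (4,1), next='.' -> no flip
Dir SE: first cell '.' (not opp) -> no flip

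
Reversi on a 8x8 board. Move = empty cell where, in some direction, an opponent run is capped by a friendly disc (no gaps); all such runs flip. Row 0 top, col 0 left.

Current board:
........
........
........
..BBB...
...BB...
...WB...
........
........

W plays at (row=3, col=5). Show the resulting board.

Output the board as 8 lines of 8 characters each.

Answer: ........
........
........
..BBBW..
...BW...
...WB...
........
........

Derivation:
Place W at (3,5); scan 8 dirs for brackets.
Dir NW: first cell '.' (not opp) -> no flip
Dir N: first cell '.' (not opp) -> no flip
Dir NE: first cell '.' (not opp) -> no flip
Dir W: opp run (3,4) (3,3) (3,2), next='.' -> no flip
Dir E: first cell '.' (not opp) -> no flip
Dir SW: opp run (4,4) capped by W -> flip
Dir S: first cell '.' (not opp) -> no flip
Dir SE: first cell '.' (not opp) -> no flip
All flips: (4,4)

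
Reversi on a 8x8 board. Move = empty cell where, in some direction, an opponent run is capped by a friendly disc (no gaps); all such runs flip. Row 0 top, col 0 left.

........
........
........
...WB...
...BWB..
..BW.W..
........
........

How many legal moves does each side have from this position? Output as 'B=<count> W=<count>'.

Answer: B=5 W=5

Derivation:
-- B to move --
(2,2): no bracket -> illegal
(2,3): flips 1 -> legal
(2,4): no bracket -> illegal
(3,2): flips 1 -> legal
(3,5): no bracket -> illegal
(4,2): no bracket -> illegal
(4,6): no bracket -> illegal
(5,4): flips 2 -> legal
(5,6): no bracket -> illegal
(6,2): no bracket -> illegal
(6,3): flips 1 -> legal
(6,4): no bracket -> illegal
(6,5): flips 1 -> legal
(6,6): no bracket -> illegal
B mobility = 5
-- W to move --
(2,3): no bracket -> illegal
(2,4): flips 1 -> legal
(2,5): no bracket -> illegal
(3,2): no bracket -> illegal
(3,5): flips 2 -> legal
(3,6): no bracket -> illegal
(4,1): no bracket -> illegal
(4,2): flips 1 -> legal
(4,6): flips 1 -> legal
(5,1): flips 1 -> legal
(5,4): no bracket -> illegal
(5,6): no bracket -> illegal
(6,1): no bracket -> illegal
(6,2): no bracket -> illegal
(6,3): no bracket -> illegal
W mobility = 5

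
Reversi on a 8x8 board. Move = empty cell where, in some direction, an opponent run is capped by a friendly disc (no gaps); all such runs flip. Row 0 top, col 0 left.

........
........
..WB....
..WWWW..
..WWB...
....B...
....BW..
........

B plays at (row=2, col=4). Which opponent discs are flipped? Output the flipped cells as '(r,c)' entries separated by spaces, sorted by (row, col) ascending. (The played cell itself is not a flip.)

Dir NW: first cell '.' (not opp) -> no flip
Dir N: first cell '.' (not opp) -> no flip
Dir NE: first cell '.' (not opp) -> no flip
Dir W: first cell 'B' (not opp) -> no flip
Dir E: first cell '.' (not opp) -> no flip
Dir SW: opp run (3,3) (4,2), next='.' -> no flip
Dir S: opp run (3,4) capped by B -> flip
Dir SE: opp run (3,5), next='.' -> no flip

Answer: (3,4)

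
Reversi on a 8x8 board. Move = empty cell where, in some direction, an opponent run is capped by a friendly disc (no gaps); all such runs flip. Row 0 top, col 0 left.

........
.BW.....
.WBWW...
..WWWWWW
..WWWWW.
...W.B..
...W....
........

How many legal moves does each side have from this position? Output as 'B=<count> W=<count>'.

-- B to move --
(0,1): no bracket -> illegal
(0,2): flips 1 -> legal
(0,3): no bracket -> illegal
(1,0): no bracket -> illegal
(1,3): flips 1 -> legal
(1,4): no bracket -> illegal
(1,5): no bracket -> illegal
(2,0): flips 1 -> legal
(2,5): flips 4 -> legal
(2,6): no bracket -> illegal
(2,7): no bracket -> illegal
(3,0): no bracket -> illegal
(3,1): flips 1 -> legal
(4,1): no bracket -> illegal
(4,7): no bracket -> illegal
(5,1): no bracket -> illegal
(5,2): flips 2 -> legal
(5,4): no bracket -> illegal
(5,6): no bracket -> illegal
(5,7): no bracket -> illegal
(6,2): no bracket -> illegal
(6,4): no bracket -> illegal
(7,2): no bracket -> illegal
(7,3): no bracket -> illegal
(7,4): no bracket -> illegal
B mobility = 6
-- W to move --
(0,0): flips 2 -> legal
(0,1): flips 1 -> legal
(0,2): no bracket -> illegal
(1,0): flips 1 -> legal
(1,3): no bracket -> illegal
(2,0): no bracket -> illegal
(3,1): no bracket -> illegal
(5,4): no bracket -> illegal
(5,6): no bracket -> illegal
(6,4): flips 1 -> legal
(6,5): flips 1 -> legal
(6,6): flips 1 -> legal
W mobility = 6

Answer: B=6 W=6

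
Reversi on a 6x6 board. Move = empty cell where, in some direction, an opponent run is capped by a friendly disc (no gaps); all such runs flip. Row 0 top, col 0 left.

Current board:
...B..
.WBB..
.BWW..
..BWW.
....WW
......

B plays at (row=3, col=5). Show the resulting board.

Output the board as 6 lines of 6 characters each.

Answer: ...B..
.WBB..
.BWW..
..BBBB
....WW
......

Derivation:
Place B at (3,5); scan 8 dirs for brackets.
Dir NW: first cell '.' (not opp) -> no flip
Dir N: first cell '.' (not opp) -> no flip
Dir NE: edge -> no flip
Dir W: opp run (3,4) (3,3) capped by B -> flip
Dir E: edge -> no flip
Dir SW: opp run (4,4), next='.' -> no flip
Dir S: opp run (4,5), next='.' -> no flip
Dir SE: edge -> no flip
All flips: (3,3) (3,4)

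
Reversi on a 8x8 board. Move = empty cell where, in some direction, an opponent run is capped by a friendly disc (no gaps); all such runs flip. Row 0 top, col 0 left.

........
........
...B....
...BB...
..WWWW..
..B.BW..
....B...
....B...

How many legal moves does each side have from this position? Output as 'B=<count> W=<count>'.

-- B to move --
(3,1): no bracket -> illegal
(3,2): flips 2 -> legal
(3,5): no bracket -> illegal
(3,6): flips 1 -> legal
(4,1): no bracket -> illegal
(4,6): flips 1 -> legal
(5,1): flips 1 -> legal
(5,3): flips 1 -> legal
(5,6): flips 2 -> legal
(6,5): no bracket -> illegal
(6,6): flips 2 -> legal
B mobility = 7
-- W to move --
(1,2): flips 2 -> legal
(1,3): flips 2 -> legal
(1,4): no bracket -> illegal
(2,2): flips 1 -> legal
(2,4): flips 2 -> legal
(2,5): flips 1 -> legal
(3,2): no bracket -> illegal
(3,5): no bracket -> illegal
(4,1): no bracket -> illegal
(5,1): no bracket -> illegal
(5,3): flips 1 -> legal
(6,1): flips 1 -> legal
(6,2): flips 1 -> legal
(6,3): flips 1 -> legal
(6,5): flips 1 -> legal
(7,3): flips 1 -> legal
(7,5): no bracket -> illegal
W mobility = 11

Answer: B=7 W=11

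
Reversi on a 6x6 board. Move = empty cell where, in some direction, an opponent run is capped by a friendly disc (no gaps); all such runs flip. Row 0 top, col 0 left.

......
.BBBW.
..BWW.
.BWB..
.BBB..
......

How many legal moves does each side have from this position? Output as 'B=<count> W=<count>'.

-- B to move --
(0,3): no bracket -> illegal
(0,4): no bracket -> illegal
(0,5): flips 3 -> legal
(1,5): flips 2 -> legal
(2,1): flips 1 -> legal
(2,5): flips 2 -> legal
(3,4): flips 1 -> legal
(3,5): flips 1 -> legal
B mobility = 6
-- W to move --
(0,0): no bracket -> illegal
(0,1): flips 1 -> legal
(0,2): flips 3 -> legal
(0,3): flips 1 -> legal
(0,4): no bracket -> illegal
(1,0): flips 3 -> legal
(2,0): no bracket -> illegal
(2,1): flips 1 -> legal
(3,0): flips 1 -> legal
(3,4): flips 1 -> legal
(4,0): no bracket -> illegal
(4,4): no bracket -> illegal
(5,0): flips 1 -> legal
(5,1): flips 2 -> legal
(5,2): flips 1 -> legal
(5,3): flips 2 -> legal
(5,4): flips 1 -> legal
W mobility = 12

Answer: B=6 W=12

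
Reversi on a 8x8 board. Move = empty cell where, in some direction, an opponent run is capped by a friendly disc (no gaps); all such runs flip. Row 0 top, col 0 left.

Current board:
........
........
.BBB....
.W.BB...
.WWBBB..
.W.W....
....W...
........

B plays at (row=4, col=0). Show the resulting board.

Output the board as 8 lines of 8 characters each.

Place B at (4,0); scan 8 dirs for brackets.
Dir NW: edge -> no flip
Dir N: first cell '.' (not opp) -> no flip
Dir NE: opp run (3,1) capped by B -> flip
Dir W: edge -> no flip
Dir E: opp run (4,1) (4,2) capped by B -> flip
Dir SW: edge -> no flip
Dir S: first cell '.' (not opp) -> no flip
Dir SE: opp run (5,1), next='.' -> no flip
All flips: (3,1) (4,1) (4,2)

Answer: ........
........
.BBB....
.B.BB...
BBBBBB..
.W.W....
....W...
........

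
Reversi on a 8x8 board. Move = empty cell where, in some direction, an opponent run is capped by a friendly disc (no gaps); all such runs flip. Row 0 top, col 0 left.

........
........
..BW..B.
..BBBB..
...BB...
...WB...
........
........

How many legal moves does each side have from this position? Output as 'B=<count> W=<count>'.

-- B to move --
(1,2): flips 1 -> legal
(1,3): flips 1 -> legal
(1,4): flips 1 -> legal
(2,4): flips 1 -> legal
(4,2): no bracket -> illegal
(5,2): flips 1 -> legal
(6,2): flips 1 -> legal
(6,3): flips 1 -> legal
(6,4): no bracket -> illegal
B mobility = 7
-- W to move --
(1,1): no bracket -> illegal
(1,2): no bracket -> illegal
(1,3): no bracket -> illegal
(1,5): no bracket -> illegal
(1,6): no bracket -> illegal
(1,7): flips 3 -> legal
(2,1): flips 1 -> legal
(2,4): no bracket -> illegal
(2,5): no bracket -> illegal
(2,7): no bracket -> illegal
(3,1): no bracket -> illegal
(3,6): no bracket -> illegal
(3,7): no bracket -> illegal
(4,1): flips 1 -> legal
(4,2): no bracket -> illegal
(4,5): flips 1 -> legal
(4,6): no bracket -> illegal
(5,2): no bracket -> illegal
(5,5): flips 1 -> legal
(6,3): no bracket -> illegal
(6,4): no bracket -> illegal
(6,5): no bracket -> illegal
W mobility = 5

Answer: B=7 W=5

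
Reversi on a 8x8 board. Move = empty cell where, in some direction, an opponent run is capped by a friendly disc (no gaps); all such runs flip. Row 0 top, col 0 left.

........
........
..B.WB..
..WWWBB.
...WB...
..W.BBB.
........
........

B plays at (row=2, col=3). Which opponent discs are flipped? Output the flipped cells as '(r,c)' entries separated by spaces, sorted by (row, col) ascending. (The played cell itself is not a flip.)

Dir NW: first cell '.' (not opp) -> no flip
Dir N: first cell '.' (not opp) -> no flip
Dir NE: first cell '.' (not opp) -> no flip
Dir W: first cell 'B' (not opp) -> no flip
Dir E: opp run (2,4) capped by B -> flip
Dir SW: opp run (3,2), next='.' -> no flip
Dir S: opp run (3,3) (4,3), next='.' -> no flip
Dir SE: opp run (3,4), next='.' -> no flip

Answer: (2,4)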